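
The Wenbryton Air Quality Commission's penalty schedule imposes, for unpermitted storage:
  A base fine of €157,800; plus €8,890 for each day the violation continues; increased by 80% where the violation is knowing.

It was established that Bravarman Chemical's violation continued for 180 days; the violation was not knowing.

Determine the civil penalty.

€1,758,000

Per-day component: 180 × €8,890 = €1,600,200
Base plus per-day: €157,800 + €1,600,200 = €1,758,000
The violation was not knowing: no 80% increase.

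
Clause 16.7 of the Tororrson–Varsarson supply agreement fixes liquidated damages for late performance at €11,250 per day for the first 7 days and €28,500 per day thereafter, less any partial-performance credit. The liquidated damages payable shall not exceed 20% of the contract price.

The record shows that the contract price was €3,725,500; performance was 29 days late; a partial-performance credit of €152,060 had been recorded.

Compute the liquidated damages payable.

€553,690

First 7 days: 7 × €11,250 = €78,750
Remaining days: (29 − 7) × €28,500 = €627,000
Accrued per-day damages: €78,750 + €627,000 = €705,750
Less partial-performance credit: €705,750 − €152,060 = €553,690
Cap: 20% of €3,725,500 = €745,100
Cap at €745,100: €553,690 is within the cap, no reduction.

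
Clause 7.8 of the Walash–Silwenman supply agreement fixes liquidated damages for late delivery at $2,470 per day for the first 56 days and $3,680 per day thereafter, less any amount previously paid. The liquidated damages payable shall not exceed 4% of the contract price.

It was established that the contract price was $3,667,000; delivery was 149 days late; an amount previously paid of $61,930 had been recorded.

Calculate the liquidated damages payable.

First 56 days: 56 × $2,470 = $138,320
Remaining days: (149 − 56) × $3,680 = $342,240
Accrued per-day damages: $138,320 + $342,240 = $480,560
Less amount previously paid: $480,560 − $61,930 = $418,630
Cap: 4% of $3,667,000 = $146,680
Cap at $146,680: $418,630 exceeds the cap → $146,680

$146,680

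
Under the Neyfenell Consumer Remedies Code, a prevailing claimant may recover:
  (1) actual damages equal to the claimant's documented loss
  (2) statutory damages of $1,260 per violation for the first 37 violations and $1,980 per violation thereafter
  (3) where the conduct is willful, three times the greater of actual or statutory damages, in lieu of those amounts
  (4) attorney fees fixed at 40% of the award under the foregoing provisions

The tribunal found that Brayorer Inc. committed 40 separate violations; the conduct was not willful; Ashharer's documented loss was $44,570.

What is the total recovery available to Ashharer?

$135,982

First 37 violations: 37 × $1,260 = $46,620
Remaining violations: (40 − 37) × $1,980 = $5,940
Statutory damages: $46,620 + $5,940 = $52,560
Conduct not willful: the in-lieu enhancement does not apply.
Actual plus statutory damages: $44,570 + $52,560 = $97,130
Attorney fees: 40% of $97,130 = $38,852
Total recovery: $97,130 + $38,852 = $135,982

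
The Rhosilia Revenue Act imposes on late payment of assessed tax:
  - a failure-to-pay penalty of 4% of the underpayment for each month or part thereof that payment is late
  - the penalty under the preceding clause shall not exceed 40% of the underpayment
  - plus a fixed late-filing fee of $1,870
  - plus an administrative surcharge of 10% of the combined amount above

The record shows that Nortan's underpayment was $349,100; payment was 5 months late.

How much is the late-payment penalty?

Accrued rate: 4% × 5 = 20%, capped at 40% → 20%
Failure-to-pay penalty: 20% of $349,100 = $69,820
Penalty before surcharge: $69,820 + $1,870 = $71,690
Administrative surcharge: 10% of $71,690 = $7,169
Total penalty: $71,690 + $7,169 = $78,859

$78,859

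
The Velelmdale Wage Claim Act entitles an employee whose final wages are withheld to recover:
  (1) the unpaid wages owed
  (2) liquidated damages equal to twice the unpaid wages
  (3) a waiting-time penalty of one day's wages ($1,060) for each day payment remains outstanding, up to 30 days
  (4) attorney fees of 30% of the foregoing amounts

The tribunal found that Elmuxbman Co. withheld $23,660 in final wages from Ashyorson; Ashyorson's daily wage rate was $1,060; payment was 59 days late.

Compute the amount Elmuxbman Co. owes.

Doubled: 2 × $23,660 = $47,320
Penalty days: min(59, 30) = 30
Waiting-time penalty: 30 × $1,060 = $31,800
Subtotal: $23,660 + $47,320 + $31,800 = $102,780
Attorney fees: 30% of $102,780 = $30,834
Total award: $102,780 + $30,834 = $133,614

$133,614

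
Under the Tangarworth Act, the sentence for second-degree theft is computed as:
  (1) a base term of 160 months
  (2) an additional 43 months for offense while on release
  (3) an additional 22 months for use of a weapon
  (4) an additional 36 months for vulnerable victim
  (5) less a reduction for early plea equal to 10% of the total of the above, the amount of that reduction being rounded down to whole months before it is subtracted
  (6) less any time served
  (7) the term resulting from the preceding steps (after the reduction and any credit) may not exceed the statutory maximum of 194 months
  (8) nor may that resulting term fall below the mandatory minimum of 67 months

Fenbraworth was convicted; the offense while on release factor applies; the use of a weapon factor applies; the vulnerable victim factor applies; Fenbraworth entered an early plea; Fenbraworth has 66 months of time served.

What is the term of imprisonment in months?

Offense while on release enhancement: +43 months
Use of a weapon enhancement: +22 months
Vulnerable victim enhancement: +36 months
Adjusted term: 160 months + 43 months + 22 months + 36 months = 261 months
Early plea reduction: 10% of 261 months = 26 months (rounded down)
After reduction: 261 − 26 = 235 months
Less time served: 235 months − 66 months = 169 months
Cap at 194 months: 169 months is within the cap, no reduction.
Minimum 67 months: 169 months meets the minimum, no increase.

169 months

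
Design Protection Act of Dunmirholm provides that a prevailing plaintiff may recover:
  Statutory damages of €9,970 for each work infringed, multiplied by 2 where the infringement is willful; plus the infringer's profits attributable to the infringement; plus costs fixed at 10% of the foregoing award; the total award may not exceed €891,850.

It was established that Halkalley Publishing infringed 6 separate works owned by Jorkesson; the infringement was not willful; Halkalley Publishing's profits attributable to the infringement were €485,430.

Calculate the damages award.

Statutory damages: 6 × €9,970 = €59,820
Infringement not willful: no ×2 enhancement.
Combined award: €59,820 + €485,430 = €545,250
Costs: 10% of €545,250 = €54,525
Award plus costs: €545,250 + €54,525 = €599,775
Cap at €891,850: €599,775 is within the cap, no reduction.

€599,775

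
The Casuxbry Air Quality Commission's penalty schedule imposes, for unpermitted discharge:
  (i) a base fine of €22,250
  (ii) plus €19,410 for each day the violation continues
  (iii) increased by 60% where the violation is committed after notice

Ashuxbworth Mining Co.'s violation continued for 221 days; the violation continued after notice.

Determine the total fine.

€6,898,976

Per-day component: 221 × €19,410 = €4,289,610
Base plus per-day: €22,250 + €4,289,610 = €4,311,860
Enhancement: 60% of €4,311,860 = €2,587,116
Enhanced fine: €4,311,860 + €2,587,116 = €6,898,976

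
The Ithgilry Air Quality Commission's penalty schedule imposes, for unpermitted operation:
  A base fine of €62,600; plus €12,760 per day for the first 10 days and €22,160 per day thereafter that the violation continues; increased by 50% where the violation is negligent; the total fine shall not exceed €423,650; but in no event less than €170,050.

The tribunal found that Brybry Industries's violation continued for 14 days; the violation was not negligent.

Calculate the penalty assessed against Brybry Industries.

First 10 days: 10 × €12,760 = €127,600
Remaining days: (14 − 10) × €22,160 = €88,640
Per-day component: €127,600 + €88,640 = €216,240
Base plus per-day: €62,600 + €216,240 = €278,840
The violation was not negligent: no 50% increase.
Cap at €423,650: €278,840 is within the cap, no reduction.
Minimum €170,050: €278,840 meets the minimum, no increase.

€278,840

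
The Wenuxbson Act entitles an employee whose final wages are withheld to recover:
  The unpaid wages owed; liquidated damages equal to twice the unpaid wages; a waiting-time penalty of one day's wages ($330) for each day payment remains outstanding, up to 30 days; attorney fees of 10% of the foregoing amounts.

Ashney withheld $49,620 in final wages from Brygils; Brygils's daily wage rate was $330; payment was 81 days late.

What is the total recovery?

$174,636

Doubled: 2 × $49,620 = $99,240
Penalty days: min(81, 30) = 30
Waiting-time penalty: 30 × $330 = $9,900
Subtotal: $49,620 + $99,240 + $9,900 = $158,760
Attorney fees: 10% of $158,760 = $15,876
Total award: $158,760 + $15,876 = $174,636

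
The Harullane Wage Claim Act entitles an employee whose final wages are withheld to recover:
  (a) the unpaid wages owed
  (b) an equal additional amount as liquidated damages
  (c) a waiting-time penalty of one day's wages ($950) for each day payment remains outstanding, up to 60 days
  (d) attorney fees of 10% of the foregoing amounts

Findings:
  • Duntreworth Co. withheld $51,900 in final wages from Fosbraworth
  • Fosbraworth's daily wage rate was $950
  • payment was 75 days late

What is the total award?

Liquidated damages (equal amount): $51,900
Penalty days: min(75, 60) = 60
Waiting-time penalty: 60 × $950 = $57,000
Subtotal: $51,900 + $51,900 + $57,000 = $160,800
Attorney fees: 10% of $160,800 = $16,080
Total award: $160,800 + $16,080 = $176,880

$176,880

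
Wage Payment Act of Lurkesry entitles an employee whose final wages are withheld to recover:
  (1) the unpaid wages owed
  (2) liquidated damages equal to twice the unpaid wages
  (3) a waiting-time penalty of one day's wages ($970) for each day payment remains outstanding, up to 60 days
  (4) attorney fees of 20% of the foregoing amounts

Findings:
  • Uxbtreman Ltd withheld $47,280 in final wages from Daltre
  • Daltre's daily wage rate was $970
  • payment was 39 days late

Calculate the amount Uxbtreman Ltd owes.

Doubled: 2 × $47,280 = $94,560
Penalty days: min(39, 60) = 39
Waiting-time penalty: 39 × $970 = $37,830
Subtotal: $47,280 + $94,560 + $37,830 = $179,670
Attorney fees: 20% of $179,670 = $35,934
Total award: $179,670 + $35,934 = $215,604

Total award: $215,604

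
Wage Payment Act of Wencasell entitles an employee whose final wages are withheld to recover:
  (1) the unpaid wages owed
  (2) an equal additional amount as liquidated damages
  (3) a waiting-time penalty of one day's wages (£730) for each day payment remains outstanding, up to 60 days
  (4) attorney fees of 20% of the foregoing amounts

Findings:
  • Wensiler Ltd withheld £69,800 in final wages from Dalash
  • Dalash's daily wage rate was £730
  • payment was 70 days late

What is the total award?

Liquidated damages (equal amount): £69,800
Penalty days: min(70, 60) = 60
Waiting-time penalty: 60 × £730 = £43,800
Subtotal: £69,800 + £69,800 + £43,800 = £183,400
Attorney fees: 20% of £183,400 = £36,680
Total award: £183,400 + £36,680 = £220,080

Total award: £220,080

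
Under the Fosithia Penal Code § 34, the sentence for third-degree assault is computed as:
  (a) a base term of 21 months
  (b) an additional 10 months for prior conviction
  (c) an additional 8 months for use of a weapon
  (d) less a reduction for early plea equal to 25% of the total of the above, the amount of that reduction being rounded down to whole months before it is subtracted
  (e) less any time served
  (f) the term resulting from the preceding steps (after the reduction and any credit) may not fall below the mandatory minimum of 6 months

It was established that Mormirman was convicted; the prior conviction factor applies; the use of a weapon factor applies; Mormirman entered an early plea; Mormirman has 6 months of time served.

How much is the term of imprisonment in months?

24 months

Prior conviction enhancement: +10 months
Use of a weapon enhancement: +8 months
Adjusted term: 21 months + 10 months + 8 months = 39 months
Early plea reduction: 25% of 39 months = 9 months (rounded down)
After reduction: 39 − 9 = 30 months
Less time served: 30 months − 6 months = 24 months
Minimum 6 months: 24 months meets the minimum, no increase.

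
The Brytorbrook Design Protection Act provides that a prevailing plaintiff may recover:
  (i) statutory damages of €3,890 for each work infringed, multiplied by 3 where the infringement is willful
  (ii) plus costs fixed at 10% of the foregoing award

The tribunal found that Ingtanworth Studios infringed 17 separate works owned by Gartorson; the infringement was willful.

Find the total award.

Statutory damages: 17 × €3,890 = €66,130
Trebled: 3 × €66,130 = €198,390
Costs: 10% of €198,390 = €19,839
Award plus costs: €198,390 + €19,839 = €218,229

€218,229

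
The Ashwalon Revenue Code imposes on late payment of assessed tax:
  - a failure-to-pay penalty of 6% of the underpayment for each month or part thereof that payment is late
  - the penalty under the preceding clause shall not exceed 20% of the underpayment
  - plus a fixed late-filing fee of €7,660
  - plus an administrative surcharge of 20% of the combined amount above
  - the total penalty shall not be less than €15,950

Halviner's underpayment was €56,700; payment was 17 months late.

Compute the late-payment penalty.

Penalty: €22,800

Accrued rate: 6% × 17 = 102%, capped at 20% → 20%
Failure-to-pay penalty: 20% of €56,700 = €11,340
Penalty before surcharge: €11,340 + €7,660 = €19,000
Administrative surcharge: 20% of €19,000 = €3,800
Total penalty: €19,000 + €3,800 = €22,800
Minimum €15,950: €22,800 meets the minimum, no increase.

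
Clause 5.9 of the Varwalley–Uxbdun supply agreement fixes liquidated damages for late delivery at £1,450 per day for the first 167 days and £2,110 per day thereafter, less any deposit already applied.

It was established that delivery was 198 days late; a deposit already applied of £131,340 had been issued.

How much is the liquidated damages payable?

£176,220

First 167 days: 167 × £1,450 = £242,150
Remaining days: (198 − 167) × £2,110 = £65,410
Accrued per-day damages: £242,150 + £65,410 = £307,560
Less deposit already applied: £307,560 − £131,340 = £176,220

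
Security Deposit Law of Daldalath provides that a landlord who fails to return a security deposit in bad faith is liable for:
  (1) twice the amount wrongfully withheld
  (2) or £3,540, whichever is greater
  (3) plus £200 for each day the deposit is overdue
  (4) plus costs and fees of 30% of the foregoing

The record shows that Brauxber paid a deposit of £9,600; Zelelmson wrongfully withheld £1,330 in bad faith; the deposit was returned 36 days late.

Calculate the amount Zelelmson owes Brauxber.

£13,962

Doubled: 2 × £1,330 = £2,660
Minimum £3,540: £2,660 is below the minimum → £3,540
Late-return penalty: 36 × £200 = £7,200
Damages plus late penalty: £3,540 + £7,200 = £10,740
Costs and fees: 30% of £10,740 = £3,222
Total recovery: £10,740 + £3,222 = £13,962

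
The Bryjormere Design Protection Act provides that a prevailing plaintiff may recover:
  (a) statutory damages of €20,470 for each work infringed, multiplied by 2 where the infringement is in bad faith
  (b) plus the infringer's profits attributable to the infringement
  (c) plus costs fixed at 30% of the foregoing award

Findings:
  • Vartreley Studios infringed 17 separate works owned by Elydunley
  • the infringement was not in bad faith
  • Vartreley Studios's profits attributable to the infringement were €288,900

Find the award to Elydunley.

Statutory damages: 17 × €20,470 = €347,990
Infringement not in bad faith: no ×2 enhancement.
Combined award: €347,990 + €288,900 = €636,890
Costs: 30% of €636,890 = €191,067
Award plus costs: €636,890 + €191,067 = €827,957

€827,957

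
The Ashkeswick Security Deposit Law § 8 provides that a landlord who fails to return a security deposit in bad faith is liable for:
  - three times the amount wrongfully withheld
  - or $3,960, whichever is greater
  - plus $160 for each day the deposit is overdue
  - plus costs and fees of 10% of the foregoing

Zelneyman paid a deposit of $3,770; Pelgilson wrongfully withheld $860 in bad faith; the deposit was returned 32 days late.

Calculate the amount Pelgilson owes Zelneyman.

Trebled: 3 × $860 = $2,580
Minimum $3,960: $2,580 is below the minimum → $3,960
Late-return penalty: 32 × $160 = $5,120
Damages plus late penalty: $3,960 + $5,120 = $9,080
Costs and fees: 10% of $9,080 = $908
Total recovery: $9,080 + $908 = $9,988

$9,988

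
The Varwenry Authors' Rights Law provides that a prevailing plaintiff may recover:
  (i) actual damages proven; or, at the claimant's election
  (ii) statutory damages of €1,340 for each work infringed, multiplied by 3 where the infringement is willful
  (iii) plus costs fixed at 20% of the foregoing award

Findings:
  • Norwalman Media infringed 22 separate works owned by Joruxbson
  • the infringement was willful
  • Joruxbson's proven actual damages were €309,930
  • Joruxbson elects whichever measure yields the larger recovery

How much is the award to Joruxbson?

Statutory damages: 22 × €1,340 = €29,480
Trebled: 3 × €29,480 = €88,440
Greater of actual damages (€309,930) or enhanced statutory damages (€88,440): €309,930
Costs: 20% of €309,930 = €61,986
Award plus costs: €309,930 + €61,986 = €371,916

Award: €371,916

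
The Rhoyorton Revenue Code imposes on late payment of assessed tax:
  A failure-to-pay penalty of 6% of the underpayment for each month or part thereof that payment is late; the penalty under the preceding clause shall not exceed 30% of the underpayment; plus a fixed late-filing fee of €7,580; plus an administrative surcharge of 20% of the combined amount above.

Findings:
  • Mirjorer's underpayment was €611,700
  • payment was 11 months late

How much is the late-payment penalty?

€229,308

Accrued rate: 6% × 11 = 66%, capped at 30% → 30%
Failure-to-pay penalty: 30% of €611,700 = €183,510
Penalty before surcharge: €183,510 + €7,580 = €191,090
Administrative surcharge: 20% of €191,090 = €38,218
Total penalty: €191,090 + €38,218 = €229,308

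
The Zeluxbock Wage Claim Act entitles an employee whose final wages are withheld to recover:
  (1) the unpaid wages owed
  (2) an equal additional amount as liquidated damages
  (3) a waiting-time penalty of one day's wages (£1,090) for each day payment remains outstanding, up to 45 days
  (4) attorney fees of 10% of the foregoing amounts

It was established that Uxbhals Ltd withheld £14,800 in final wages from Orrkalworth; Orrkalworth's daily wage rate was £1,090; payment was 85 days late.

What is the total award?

Liquidated damages (equal amount): £14,800
Penalty days: min(85, 45) = 45
Waiting-time penalty: 45 × £1,090 = £49,050
Subtotal: £14,800 + £14,800 + £49,050 = £78,650
Attorney fees: 10% of £78,650 = £7,865
Total award: £78,650 + £7,865 = £86,515

£86,515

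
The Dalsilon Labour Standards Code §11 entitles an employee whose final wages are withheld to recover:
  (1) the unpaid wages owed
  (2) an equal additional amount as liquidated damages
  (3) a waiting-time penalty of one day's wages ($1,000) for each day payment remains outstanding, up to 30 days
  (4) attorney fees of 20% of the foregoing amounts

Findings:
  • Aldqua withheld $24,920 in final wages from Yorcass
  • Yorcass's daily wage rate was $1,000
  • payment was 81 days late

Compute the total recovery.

$95,808

Liquidated damages (equal amount): $24,920
Penalty days: min(81, 30) = 30
Waiting-time penalty: 30 × $1,000 = $30,000
Subtotal: $24,920 + $24,920 + $30,000 = $79,840
Attorney fees: 20% of $79,840 = $15,968
Total award: $79,840 + $15,968 = $95,808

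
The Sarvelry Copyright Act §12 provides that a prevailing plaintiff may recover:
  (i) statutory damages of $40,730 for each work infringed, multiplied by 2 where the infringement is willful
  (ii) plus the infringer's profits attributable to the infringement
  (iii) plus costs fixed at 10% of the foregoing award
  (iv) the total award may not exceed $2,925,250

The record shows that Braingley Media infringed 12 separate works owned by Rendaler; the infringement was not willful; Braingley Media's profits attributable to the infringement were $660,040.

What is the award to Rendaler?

Statutory damages: 12 × $40,730 = $488,760
Infringement not willful: no ×2 enhancement.
Combined award: $488,760 + $660,040 = $1,148,800
Costs: 10% of $1,148,800 = $114,880
Award plus costs: $1,148,800 + $114,880 = $1,263,680
Cap at $2,925,250: $1,263,680 is within the cap, no reduction.

$1,263,680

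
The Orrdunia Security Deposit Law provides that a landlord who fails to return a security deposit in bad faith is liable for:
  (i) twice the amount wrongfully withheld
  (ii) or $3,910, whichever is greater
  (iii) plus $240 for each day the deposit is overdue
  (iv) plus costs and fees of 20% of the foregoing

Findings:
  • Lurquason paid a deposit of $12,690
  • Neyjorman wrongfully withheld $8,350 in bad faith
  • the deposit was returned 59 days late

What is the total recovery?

$37,032

Doubled: 2 × $8,350 = $16,700
Minimum $3,910: $16,700 meets the minimum, no increase.
Late-return penalty: 59 × $240 = $14,160
Damages plus late penalty: $16,700 + $14,160 = $30,860
Costs and fees: 20% of $30,860 = $6,172
Total recovery: $30,860 + $6,172 = $37,032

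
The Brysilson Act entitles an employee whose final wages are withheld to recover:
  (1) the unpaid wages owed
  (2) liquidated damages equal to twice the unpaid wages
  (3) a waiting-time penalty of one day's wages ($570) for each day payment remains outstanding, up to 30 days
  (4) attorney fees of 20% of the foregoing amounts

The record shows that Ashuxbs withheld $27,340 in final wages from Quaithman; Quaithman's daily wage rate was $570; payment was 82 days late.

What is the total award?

$118,944

Doubled: 2 × $27,340 = $54,680
Penalty days: min(82, 30) = 30
Waiting-time penalty: 30 × $570 = $17,100
Subtotal: $27,340 + $54,680 + $17,100 = $99,120
Attorney fees: 20% of $99,120 = $19,824
Total award: $99,120 + $19,824 = $118,944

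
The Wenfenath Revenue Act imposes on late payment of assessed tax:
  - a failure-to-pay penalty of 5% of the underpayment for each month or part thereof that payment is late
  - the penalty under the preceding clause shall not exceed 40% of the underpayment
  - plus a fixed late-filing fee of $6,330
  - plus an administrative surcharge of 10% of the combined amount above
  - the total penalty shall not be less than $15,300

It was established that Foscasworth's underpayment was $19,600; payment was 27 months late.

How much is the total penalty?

$15,587

Accrued rate: 5% × 27 = 135%, capped at 40% → 40%
Failure-to-pay penalty: 40% of $19,600 = $7,840
Penalty before surcharge: $7,840 + $6,330 = $14,170
Administrative surcharge: 10% of $14,170 = $1,417
Total penalty: $14,170 + $1,417 = $15,587
Minimum $15,300: $15,587 meets the minimum, no increase.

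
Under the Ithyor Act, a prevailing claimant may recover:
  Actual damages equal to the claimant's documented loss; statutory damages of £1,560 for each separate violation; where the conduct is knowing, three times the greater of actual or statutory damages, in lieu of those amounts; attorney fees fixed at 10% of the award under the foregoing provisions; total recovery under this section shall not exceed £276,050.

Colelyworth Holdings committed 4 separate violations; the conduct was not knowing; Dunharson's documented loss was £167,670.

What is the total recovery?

Statutory damages: 4 × £1,560 = £6,240
Conduct not knowing: the in-lieu enhancement does not apply.
Actual plus statutory damages: £167,670 + £6,240 = £173,910
Attorney fees: 10% of £173,910 = £17,391
Total before cap: £173,910 + £17,391 = £191,301
Cap at £276,050: £191,301 is within the cap, no reduction.

£191,301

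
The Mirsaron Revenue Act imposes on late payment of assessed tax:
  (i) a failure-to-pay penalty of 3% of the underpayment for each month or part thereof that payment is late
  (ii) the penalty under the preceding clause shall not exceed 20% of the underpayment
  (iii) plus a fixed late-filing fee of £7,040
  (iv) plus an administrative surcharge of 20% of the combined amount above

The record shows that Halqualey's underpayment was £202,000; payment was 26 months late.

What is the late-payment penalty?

Accrued rate: 3% × 26 = 78%, capped at 20% → 20%
Failure-to-pay penalty: 20% of £202,000 = £40,400
Penalty before surcharge: £40,400 + £7,040 = £47,440
Administrative surcharge: 20% of £47,440 = £9,488
Total penalty: £47,440 + £9,488 = £56,928

£56,928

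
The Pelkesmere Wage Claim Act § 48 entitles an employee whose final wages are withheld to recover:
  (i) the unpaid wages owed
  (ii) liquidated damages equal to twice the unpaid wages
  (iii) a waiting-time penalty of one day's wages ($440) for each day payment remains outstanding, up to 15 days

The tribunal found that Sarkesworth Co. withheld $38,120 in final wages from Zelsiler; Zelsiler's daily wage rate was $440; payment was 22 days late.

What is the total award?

$120,960

Doubled: 2 × $38,120 = $76,240
Penalty days: min(22, 15) = 15
Waiting-time penalty: 15 × $440 = $6,600
Total award: $38,120 + $76,240 + $6,600 = $120,960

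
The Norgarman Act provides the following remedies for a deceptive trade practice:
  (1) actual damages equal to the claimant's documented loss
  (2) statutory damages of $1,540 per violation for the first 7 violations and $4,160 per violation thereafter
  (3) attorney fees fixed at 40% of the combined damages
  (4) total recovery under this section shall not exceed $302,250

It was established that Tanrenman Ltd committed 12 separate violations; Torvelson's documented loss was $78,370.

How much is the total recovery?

$153,930

First 7 violations: 7 × $1,540 = $10,780
Remaining violations: (12 − 7) × $4,160 = $20,800
Statutory damages: $10,780 + $20,800 = $31,580
Combined damages: $78,370 + $31,580 = $109,950
Attorney fees: 40% of $109,950 = $43,980
Total before cap: $109,950 + $43,980 = $153,930
Cap at $302,250: $153,930 is within the cap, no reduction.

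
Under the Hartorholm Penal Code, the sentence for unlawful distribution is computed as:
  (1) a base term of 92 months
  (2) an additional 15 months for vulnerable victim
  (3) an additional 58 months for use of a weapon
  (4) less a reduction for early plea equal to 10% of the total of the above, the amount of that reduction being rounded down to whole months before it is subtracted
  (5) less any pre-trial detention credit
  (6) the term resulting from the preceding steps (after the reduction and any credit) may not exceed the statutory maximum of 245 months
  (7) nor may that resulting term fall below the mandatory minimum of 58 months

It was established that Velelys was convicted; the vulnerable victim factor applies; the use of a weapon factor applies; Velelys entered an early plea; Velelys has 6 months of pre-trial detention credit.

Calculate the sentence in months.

143 months

Vulnerable victim enhancement: +15 months
Use of a weapon enhancement: +58 months
Adjusted term: 92 months + 15 months + 58 months = 165 months
Early plea reduction: 10% of 165 months = 16 months (rounded down)
After reduction: 165 − 16 = 149 months
Less pre-trial detention credit: 149 months − 6 months = 143 months
Cap at 245 months: 143 months is within the cap, no reduction.
Minimum 58 months: 143 months meets the minimum, no increase.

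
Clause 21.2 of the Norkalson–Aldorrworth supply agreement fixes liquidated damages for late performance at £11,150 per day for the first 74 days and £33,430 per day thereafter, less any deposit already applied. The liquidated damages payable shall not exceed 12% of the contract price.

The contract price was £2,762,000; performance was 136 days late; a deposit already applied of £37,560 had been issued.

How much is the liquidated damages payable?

£331,440

First 74 days: 74 × £11,150 = £825,100
Remaining days: (136 − 74) × £33,430 = £2,072,660
Accrued per-day damages: £825,100 + £2,072,660 = £2,897,760
Less deposit already applied: £2,897,760 − £37,560 = £2,860,200
Cap: 12% of £2,762,000 = £331,440
Cap at £331,440: £2,860,200 exceeds the cap → £331,440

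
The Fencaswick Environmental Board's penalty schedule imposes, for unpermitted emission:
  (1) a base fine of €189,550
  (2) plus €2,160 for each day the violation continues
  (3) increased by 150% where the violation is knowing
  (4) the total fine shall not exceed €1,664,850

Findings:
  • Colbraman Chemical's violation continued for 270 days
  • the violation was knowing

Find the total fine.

Per-day component: 270 × €2,160 = €583,200
Base plus per-day: €189,550 + €583,200 = €772,750
Enhancement: 150% of €772,750 = €1,159,125
Enhanced fine: €772,750 + €1,159,125 = €1,931,875
Cap at €1,664,850: €1,931,875 exceeds the cap → €1,664,850

Civil penalty: €1,664,850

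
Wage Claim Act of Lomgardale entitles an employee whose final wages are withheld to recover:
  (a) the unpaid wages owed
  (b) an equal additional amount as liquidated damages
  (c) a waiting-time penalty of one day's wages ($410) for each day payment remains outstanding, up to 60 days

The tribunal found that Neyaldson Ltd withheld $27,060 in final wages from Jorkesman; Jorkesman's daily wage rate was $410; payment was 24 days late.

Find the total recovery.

$63,960

Liquidated damages (equal amount): $27,060
Penalty days: min(24, 60) = 24
Waiting-time penalty: 24 × $410 = $9,840
Total award: $27,060 + $27,060 + $9,840 = $63,960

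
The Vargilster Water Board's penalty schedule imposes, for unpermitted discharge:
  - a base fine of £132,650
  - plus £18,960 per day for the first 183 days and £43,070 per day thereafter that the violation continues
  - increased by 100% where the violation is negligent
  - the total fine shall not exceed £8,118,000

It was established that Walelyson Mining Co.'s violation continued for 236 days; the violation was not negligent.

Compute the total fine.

Civil penalty: £5,885,040

First 183 days: 183 × £18,960 = £3,469,680
Remaining days: (236 − 183) × £43,070 = £2,282,710
Per-day component: £3,469,680 + £2,282,710 = £5,752,390
Base plus per-day: £132,650 + £5,752,390 = £5,885,040
The violation was not negligent: no 100% increase.
Cap at £8,118,000: £5,885,040 is within the cap, no reduction.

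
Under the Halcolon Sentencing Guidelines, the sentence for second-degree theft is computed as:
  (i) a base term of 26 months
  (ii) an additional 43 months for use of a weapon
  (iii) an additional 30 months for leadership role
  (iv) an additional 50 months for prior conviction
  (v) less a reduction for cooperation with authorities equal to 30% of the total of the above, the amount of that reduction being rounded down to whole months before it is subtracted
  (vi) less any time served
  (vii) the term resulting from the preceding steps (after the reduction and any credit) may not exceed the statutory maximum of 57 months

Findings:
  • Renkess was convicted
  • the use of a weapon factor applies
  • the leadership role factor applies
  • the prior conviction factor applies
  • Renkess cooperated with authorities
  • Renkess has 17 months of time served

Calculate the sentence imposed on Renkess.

57 months

Use of a weapon enhancement: +43 months
Leadership role enhancement: +30 months
Prior conviction enhancement: +50 months
Adjusted term: 26 months + 43 months + 30 months + 50 months = 149 months
Cooperation with authorities reduction: 30% of 149 months = 44 months (rounded down)
After reduction: 149 − 44 = 105 months
Less time served: 105 months − 17 months = 88 months
Cap at 57 months: 88 months exceeds the cap → 57 months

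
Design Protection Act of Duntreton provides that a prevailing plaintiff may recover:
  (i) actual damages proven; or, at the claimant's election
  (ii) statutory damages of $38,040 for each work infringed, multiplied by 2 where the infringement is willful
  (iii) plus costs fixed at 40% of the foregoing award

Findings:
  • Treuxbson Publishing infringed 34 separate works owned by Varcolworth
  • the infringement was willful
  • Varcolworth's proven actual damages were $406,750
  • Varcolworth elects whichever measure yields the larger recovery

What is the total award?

$3,621,408

Statutory damages: 34 × $38,040 = $1,293,360
Doubled: 2 × $1,293,360 = $2,586,720
Greater of actual damages ($406,750) or enhanced statutory damages ($2,586,720): $2,586,720
Costs: 40% of $2,586,720 = $1,034,688
Award plus costs: $2,586,720 + $1,034,688 = $3,621,408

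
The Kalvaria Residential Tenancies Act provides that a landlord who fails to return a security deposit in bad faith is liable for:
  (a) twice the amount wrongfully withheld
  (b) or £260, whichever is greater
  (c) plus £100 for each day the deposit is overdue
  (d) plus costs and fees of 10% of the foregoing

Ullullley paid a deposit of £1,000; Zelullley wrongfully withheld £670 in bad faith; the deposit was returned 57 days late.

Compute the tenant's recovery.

Doubled: 2 × £670 = £1,340
Minimum £260: £1,340 meets the minimum, no increase.
Late-return penalty: 57 × £100 = £5,700
Damages plus late penalty: £1,340 + £5,700 = £7,040
Costs and fees: 10% of £7,040 = £704
Total recovery: £7,040 + £704 = £7,744

£7,744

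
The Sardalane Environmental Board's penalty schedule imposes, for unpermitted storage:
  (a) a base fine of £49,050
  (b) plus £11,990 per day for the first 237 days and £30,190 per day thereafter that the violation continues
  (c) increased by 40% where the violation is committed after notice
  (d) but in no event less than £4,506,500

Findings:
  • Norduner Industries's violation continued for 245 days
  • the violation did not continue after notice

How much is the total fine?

Civil penalty: £4,506,500

First 237 days: 237 × £11,990 = £2,841,630
Remaining days: (245 − 237) × £30,190 = £241,520
Per-day component: £2,841,630 + £241,520 = £3,083,150
Base plus per-day: £49,050 + £3,083,150 = £3,132,200
The violation did not continue after notice: no 40% increase.
Minimum £4,506,500: £3,132,200 is below the minimum → £4,506,500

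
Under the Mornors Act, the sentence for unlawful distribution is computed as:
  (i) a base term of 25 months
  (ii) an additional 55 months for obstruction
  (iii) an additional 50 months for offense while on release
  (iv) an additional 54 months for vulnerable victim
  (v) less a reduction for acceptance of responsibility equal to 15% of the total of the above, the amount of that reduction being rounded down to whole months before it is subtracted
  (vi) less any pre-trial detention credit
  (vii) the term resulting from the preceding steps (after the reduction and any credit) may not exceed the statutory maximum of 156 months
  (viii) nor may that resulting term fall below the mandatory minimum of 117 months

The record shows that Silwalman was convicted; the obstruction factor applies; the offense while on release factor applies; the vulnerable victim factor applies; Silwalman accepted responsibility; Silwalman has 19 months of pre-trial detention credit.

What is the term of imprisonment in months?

Obstruction enhancement: +55 months
Offense while on release enhancement: +50 months
Vulnerable victim enhancement: +54 months
Adjusted term: 25 months + 55 months + 50 months + 54 months = 184 months
Acceptance of responsibility reduction: 15% of 184 months = 27 months (rounded down)
After reduction: 184 − 27 = 157 months
Less pre-trial detention credit: 157 months − 19 months = 138 months
Cap at 156 months: 138 months is within the cap, no reduction.
Minimum 117 months: 138 months meets the minimum, no increase.

138 months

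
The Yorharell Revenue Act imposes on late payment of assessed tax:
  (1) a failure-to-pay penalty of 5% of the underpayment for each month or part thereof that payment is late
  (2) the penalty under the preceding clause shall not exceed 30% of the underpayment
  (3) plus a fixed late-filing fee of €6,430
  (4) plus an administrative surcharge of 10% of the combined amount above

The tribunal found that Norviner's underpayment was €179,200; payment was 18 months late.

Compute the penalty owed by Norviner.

€66,209

Accrued rate: 5% × 18 = 90%, capped at 30% → 30%
Failure-to-pay penalty: 30% of €179,200 = €53,760
Penalty before surcharge: €53,760 + €6,430 = €60,190
Administrative surcharge: 10% of €60,190 = €6,019
Total penalty: €60,190 + €6,019 = €66,209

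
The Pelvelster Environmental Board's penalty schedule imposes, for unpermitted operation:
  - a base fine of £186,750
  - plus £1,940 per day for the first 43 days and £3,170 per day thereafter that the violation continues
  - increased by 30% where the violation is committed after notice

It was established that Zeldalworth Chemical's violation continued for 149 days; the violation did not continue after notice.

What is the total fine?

£606,190

First 43 days: 43 × £1,940 = £83,420
Remaining days: (149 − 43) × £3,170 = £336,020
Per-day component: £83,420 + £336,020 = £419,440
Base plus per-day: £186,750 + £419,440 = £606,190
The violation did not continue after notice: no 30% increase.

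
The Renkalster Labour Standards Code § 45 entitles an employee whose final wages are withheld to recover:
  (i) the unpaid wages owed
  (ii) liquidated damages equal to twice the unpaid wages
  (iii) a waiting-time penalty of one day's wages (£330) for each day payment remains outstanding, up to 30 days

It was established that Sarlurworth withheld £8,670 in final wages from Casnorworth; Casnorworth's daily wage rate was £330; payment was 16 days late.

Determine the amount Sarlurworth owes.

£31,290

Doubled: 2 × £8,670 = £17,340
Penalty days: min(16, 30) = 16
Waiting-time penalty: 16 × £330 = £5,280
Total award: £8,670 + £17,340 + £5,280 = £31,290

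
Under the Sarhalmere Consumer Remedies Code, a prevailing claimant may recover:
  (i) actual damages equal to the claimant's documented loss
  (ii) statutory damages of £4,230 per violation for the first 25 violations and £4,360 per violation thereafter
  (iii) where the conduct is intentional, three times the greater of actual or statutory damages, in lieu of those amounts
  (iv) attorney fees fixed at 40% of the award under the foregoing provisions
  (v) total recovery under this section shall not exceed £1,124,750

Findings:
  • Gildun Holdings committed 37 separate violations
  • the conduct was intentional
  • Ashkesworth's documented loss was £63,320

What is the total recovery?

First 25 violations: 25 × £4,230 = £105,750
Remaining violations: (37 − 25) × £4,360 = £52,320
Statutory damages: £105,750 + £52,320 = £158,070
Greater of actual damages (£63,320) or statutory damages (£158,070): £158,070
Trebled: 3 × £158,070 = £474,210
Attorney fees: 40% of £474,210 = £189,684
Total before cap: £474,210 + £189,684 = £663,894
Cap at £1,124,750: £663,894 is within the cap, no reduction.

£663,894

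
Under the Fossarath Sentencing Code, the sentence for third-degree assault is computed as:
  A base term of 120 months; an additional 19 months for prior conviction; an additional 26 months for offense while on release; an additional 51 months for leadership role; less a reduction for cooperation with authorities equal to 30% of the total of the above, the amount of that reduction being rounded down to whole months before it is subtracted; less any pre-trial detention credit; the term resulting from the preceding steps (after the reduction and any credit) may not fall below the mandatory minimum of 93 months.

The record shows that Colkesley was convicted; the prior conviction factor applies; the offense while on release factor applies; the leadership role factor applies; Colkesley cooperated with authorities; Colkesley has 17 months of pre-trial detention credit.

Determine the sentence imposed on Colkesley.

Sentence: 135 months

Prior conviction enhancement: +19 months
Offense while on release enhancement: +26 months
Leadership role enhancement: +51 months
Adjusted term: 120 months + 19 months + 26 months + 51 months = 216 months
Cooperation with authorities reduction: 30% of 216 months = 64 months (rounded down)
After reduction: 216 − 64 = 152 months
Less pre-trial detention credit: 152 months − 17 months = 135 months
Minimum 93 months: 135 months meets the minimum, no increase.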